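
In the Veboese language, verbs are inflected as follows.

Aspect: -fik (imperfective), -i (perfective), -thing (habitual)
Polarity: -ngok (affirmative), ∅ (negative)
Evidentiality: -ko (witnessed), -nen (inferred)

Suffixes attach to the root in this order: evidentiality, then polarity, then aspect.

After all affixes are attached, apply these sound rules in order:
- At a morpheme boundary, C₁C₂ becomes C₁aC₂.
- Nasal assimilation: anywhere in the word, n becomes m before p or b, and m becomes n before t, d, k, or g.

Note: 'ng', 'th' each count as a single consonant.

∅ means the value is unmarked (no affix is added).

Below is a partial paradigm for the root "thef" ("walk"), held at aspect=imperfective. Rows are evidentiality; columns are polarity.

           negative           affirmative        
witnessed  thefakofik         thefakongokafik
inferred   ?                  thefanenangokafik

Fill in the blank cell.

thefanenafik

Attach evidentiality inferred -nen → thefnen.
polarity = negative: zero marking, form stays thefnen.
Attach aspect imperfective -fik → thefnenfik.
Apply epenthesis: thefnenfik → thefanenafik.
Nasal assimilation: no change.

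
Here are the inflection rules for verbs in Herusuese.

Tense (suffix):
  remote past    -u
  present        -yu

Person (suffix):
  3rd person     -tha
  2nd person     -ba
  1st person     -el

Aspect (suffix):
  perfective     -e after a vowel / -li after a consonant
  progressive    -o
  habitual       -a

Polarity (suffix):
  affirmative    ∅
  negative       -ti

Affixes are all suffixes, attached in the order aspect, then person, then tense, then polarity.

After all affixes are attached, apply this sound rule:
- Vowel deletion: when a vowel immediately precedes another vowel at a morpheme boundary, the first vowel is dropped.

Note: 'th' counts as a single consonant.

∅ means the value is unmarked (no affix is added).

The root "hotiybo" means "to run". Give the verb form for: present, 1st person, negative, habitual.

hotiybelyuti

Attach aspect habitual -a → hotiyboa.
Attach person 1st person -el → hotiyboael.
Attach tense present -yu → hotiyboaelyu.
Attach polarity negative -ti → hotiyboaelyuti.
Apply vowel deletion: hotiyboaelyuti → hotiybelyuti.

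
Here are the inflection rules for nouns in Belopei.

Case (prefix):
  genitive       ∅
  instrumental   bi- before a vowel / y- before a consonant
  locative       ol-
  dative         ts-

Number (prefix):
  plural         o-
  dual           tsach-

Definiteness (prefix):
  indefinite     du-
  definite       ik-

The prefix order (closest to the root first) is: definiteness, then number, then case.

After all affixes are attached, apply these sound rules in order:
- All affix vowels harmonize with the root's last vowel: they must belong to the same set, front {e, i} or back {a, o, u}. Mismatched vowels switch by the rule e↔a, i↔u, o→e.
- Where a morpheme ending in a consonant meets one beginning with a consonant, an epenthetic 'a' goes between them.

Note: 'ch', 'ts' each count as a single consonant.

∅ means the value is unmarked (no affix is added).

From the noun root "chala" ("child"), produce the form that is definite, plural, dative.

tsoukachala

Attach definiteness definite ik- → ikchala.
Attach number plural o- → oikchala.
Attach case dative ts- → tsoikchala.
Apply vowel harmony: tsoikchala → tsoukchala.
Apply epenthesis: tsoukchala → tsoukachala.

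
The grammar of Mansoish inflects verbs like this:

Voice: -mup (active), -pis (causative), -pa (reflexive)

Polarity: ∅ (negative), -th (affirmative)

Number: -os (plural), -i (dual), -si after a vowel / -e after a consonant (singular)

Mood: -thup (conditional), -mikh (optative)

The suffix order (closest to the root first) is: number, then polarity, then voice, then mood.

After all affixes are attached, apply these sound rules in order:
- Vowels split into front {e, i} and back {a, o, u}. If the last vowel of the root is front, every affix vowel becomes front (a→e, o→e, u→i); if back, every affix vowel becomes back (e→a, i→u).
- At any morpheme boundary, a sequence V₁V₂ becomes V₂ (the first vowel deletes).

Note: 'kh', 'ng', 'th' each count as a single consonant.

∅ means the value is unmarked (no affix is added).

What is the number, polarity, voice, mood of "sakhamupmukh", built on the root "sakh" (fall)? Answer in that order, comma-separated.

Segment: sakh-e-mup-mikh.
number: -si/e → singular.
polarity: ∅ → negative.
voice: -mup → active.
mood: -mikh → optative.

singular, negative, active, optative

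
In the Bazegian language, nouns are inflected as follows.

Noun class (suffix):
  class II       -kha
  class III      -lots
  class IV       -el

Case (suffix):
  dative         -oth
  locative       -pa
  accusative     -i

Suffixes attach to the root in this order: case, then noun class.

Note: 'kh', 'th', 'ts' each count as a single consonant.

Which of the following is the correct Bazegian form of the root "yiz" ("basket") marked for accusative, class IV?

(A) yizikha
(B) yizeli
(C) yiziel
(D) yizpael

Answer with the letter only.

C

Attach case accusative -i → yizi.
Attach noun class class IV -el → yiziel.
So the correct form is yiziel, option (C).
(D) yizpael is wrong: it uses locative instead of accusative for case.
(B) yizeli is wrong: it has the affixes in the wrong order.
(A) yizikha is wrong: it uses class II instead of class IV for noun class.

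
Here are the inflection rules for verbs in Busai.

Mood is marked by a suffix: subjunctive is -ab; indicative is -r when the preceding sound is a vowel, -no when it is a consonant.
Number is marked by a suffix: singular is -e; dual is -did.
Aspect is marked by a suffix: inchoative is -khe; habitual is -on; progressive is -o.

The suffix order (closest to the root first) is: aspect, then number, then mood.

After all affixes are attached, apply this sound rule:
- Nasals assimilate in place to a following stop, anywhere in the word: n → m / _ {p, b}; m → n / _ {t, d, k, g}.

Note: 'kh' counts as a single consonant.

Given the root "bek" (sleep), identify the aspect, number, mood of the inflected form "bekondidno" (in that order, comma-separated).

Segment: bek-on-did-no.
aspect: -on → habitual.
number: -did → dual.
mood: -r/no → indicative.

habitual, dual, indicative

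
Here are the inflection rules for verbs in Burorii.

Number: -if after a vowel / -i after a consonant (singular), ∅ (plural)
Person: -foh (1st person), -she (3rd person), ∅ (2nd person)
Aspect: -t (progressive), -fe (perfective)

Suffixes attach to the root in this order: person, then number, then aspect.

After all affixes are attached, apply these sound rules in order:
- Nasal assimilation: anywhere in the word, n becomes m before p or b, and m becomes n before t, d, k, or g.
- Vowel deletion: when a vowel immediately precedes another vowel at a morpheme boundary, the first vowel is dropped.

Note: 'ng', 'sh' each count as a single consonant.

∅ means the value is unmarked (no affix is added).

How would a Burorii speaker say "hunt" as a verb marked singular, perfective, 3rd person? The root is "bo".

boshiffe

Attach person 3rd person -she → boshe.
Attach number singular -if (after vowel 'e') → bosheif.
Attach aspect perfective -fe → bosheiffe.
Nasal assimilation: no change.
Apply vowel deletion: bosheiffe → boshiffe.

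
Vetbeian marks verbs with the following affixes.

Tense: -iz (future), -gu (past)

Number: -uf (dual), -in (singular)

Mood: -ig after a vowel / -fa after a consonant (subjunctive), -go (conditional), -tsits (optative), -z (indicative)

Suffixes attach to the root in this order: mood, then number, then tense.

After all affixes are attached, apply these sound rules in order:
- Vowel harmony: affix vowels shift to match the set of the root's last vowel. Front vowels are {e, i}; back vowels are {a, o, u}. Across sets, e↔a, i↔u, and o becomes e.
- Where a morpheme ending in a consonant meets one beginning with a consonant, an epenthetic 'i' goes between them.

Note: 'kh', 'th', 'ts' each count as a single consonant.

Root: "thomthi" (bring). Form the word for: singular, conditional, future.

Attach mood conditional -go → thomthigo.
Attach number singular -in → thomthigoin.
Attach tense future -iz → thomthigoiniz.
Apply vowel harmony: thomthigoiniz → thomthigeiniz.
Epenthesis: no change.

thomthigeiniz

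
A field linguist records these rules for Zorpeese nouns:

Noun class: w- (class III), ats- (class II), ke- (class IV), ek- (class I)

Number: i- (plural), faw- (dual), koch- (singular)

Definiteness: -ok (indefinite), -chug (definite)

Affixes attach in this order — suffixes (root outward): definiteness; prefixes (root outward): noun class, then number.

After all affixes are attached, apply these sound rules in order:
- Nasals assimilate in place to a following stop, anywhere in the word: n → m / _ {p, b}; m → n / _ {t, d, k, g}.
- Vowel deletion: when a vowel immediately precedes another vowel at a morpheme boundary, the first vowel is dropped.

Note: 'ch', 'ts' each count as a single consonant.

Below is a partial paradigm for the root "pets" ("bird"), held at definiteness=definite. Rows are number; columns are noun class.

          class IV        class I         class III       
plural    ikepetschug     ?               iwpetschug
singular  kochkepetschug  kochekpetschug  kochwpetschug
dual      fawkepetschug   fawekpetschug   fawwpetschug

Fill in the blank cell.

Attach noun class class I ek- → ekpets.
Attach number plural i- → iekpets.
Attach definiteness definite -chug → iekpetschug.
Nasal assimilation: no change.
Apply vowel deletion: iekpetschug → ekpetschug.

ekpetschug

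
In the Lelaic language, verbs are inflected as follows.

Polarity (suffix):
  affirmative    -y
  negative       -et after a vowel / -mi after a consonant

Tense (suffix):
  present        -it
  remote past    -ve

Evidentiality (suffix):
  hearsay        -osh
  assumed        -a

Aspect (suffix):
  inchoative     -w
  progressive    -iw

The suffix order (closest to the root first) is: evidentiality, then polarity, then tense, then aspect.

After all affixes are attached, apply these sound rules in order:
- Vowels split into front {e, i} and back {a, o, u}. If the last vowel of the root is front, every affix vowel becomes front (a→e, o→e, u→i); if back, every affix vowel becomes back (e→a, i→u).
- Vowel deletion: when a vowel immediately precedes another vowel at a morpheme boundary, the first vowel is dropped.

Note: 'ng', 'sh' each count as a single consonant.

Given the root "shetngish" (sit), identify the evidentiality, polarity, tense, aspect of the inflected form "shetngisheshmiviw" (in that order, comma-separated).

Segment: shetngish-osh-mi-ve-iw.
evidentiality: -osh → hearsay.
polarity: -et/mi → negative.
tense: -ve → remote past.
aspect: -iw → progressive.

hearsay, negative, remote past, progressive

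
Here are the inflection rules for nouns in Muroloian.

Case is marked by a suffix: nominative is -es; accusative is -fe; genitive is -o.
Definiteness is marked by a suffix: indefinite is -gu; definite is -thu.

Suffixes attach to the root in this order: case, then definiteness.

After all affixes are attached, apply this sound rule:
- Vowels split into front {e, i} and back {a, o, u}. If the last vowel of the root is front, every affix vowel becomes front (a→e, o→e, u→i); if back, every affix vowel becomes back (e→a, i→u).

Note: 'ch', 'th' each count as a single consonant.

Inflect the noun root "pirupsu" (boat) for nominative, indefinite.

pirupsuasgu

Attach case nominative -es → pirupsues.
Attach definiteness indefinite -gu → pirupsuesgu.
Apply vowel harmony: pirupsuesgu → pirupsuasgu.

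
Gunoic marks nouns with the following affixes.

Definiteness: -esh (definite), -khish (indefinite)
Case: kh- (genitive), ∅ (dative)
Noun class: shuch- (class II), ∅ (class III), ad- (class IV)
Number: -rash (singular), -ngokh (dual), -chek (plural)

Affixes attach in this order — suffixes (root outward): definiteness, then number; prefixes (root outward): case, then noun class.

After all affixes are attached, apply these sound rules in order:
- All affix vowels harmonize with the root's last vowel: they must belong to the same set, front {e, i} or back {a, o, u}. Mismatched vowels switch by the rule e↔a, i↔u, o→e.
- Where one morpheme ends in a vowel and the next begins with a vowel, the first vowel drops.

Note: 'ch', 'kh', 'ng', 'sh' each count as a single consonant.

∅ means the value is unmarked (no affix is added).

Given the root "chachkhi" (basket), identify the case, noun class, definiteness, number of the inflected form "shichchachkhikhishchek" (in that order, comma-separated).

Segment: shuch-chachkhi-khish-chek.
case: ∅ → dative.
noun class: shuch- → class II.
definiteness: -khish → indefinite.
number: -chek → plural.

dative, class II, indefinite, plural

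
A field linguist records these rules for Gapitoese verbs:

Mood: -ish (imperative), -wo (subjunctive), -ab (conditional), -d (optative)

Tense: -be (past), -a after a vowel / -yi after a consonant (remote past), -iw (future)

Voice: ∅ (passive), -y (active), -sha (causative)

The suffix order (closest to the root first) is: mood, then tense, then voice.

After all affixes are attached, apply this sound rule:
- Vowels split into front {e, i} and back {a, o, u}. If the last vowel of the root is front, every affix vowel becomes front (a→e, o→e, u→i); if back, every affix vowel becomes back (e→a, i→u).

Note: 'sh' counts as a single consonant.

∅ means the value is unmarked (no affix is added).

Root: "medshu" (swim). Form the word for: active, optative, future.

Attach mood optative -d → medshud.
Attach tense future -iw → medshudiw.
Attach voice active -y → medshudiwy.
Apply vowel harmony: medshudiwy → medshuduwy.

medshuduwy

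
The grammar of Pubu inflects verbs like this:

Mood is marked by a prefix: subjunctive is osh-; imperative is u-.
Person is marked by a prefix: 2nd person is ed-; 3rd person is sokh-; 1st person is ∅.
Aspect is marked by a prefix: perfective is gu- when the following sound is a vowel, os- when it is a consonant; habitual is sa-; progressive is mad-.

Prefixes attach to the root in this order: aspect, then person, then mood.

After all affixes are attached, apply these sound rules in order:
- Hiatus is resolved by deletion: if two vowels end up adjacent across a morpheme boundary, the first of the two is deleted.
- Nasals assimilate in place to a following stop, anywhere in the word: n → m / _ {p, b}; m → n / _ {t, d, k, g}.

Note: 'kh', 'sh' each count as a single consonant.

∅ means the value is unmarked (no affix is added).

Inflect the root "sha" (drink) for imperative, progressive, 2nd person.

Attach aspect progressive mad- → madsha.
Attach person 2nd person ed- → edmadsha.
Attach mood imperative u- → uedmadsha.
Apply vowel deletion: uedmadsha → edmadsha.
Nasal assimilation: no change.

edmadsha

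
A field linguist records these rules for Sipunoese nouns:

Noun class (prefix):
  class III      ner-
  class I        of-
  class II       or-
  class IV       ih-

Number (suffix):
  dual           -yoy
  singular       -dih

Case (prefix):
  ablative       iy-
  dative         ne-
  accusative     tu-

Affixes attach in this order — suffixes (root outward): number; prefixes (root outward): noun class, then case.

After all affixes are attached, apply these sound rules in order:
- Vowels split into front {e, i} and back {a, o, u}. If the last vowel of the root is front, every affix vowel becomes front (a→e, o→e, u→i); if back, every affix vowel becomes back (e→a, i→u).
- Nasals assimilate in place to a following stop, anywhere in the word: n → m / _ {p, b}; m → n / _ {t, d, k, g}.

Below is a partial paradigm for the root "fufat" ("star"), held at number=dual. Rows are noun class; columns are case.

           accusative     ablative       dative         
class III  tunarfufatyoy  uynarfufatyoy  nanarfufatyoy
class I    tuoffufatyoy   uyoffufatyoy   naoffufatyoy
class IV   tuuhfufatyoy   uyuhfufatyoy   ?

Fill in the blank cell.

Attach noun class class IV ih- → ihfufat.
Attach number dual -yoy → ihfufatyoy.
Attach case dative ne- → neihfufatyoy.
Apply vowel harmony: neihfufatyoy → nauhfufatyoy.
Nasal assimilation: no change.

nauhfufatyoy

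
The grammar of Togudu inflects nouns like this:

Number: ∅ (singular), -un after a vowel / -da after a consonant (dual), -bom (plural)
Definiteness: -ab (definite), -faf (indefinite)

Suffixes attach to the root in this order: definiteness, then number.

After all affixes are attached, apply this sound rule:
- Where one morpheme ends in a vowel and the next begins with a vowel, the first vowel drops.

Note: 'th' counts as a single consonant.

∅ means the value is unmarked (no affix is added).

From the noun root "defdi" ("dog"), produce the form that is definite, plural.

Attach definiteness definite -ab → defdiab.
Attach number plural -bom → defdiabbom.
Apply vowel deletion: defdiabbom → defdabbom.

defdabbom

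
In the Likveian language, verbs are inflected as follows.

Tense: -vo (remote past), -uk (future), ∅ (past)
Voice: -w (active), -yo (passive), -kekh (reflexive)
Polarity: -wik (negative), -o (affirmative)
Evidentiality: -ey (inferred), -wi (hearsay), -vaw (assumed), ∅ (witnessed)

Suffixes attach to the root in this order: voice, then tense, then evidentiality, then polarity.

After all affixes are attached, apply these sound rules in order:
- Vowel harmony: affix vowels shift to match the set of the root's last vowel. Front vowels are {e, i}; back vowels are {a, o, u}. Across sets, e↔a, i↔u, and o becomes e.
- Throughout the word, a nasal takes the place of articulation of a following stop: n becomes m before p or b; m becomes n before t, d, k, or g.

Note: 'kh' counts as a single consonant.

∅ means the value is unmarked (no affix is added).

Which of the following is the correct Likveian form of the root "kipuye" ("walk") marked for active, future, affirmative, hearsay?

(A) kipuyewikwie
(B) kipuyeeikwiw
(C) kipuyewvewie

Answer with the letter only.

Attach voice active -w → kipuyew.
Attach tense future -uk → kipuyewuk.
Attach evidentiality hearsay -wi → kipuyewukwi.
Attach polarity affirmative -o → kipuyewukwio.
Apply vowel harmony: kipuyewukwio → kipuyewikwie.
Nasal assimilation: no change.
So the correct form is kipuyewikwie, option (A).
(B) kipuyeeikwiw is wrong: it has the affixes in the wrong order.
(C) kipuyewvewie is wrong: it uses remote past instead of future for tense.

A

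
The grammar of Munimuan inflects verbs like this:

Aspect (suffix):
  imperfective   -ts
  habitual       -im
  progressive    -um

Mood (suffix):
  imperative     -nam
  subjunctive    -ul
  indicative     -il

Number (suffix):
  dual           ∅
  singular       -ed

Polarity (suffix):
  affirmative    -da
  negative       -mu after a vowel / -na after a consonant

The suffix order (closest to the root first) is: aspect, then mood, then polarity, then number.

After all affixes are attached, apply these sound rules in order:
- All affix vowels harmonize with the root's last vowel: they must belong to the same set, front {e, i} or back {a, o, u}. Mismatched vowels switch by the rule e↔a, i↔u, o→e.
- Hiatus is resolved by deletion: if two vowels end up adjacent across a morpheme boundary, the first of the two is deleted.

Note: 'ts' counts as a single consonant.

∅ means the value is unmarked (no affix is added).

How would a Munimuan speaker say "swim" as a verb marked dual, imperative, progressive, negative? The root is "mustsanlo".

mustsanlumnamna

Attach aspect progressive -um → mustsanloum.
Attach mood imperative -nam → mustsanloumnam.
Attach polarity negative -na (after consonant 'm') → mustsanloumnamna.
number = dual: zero marking, form stays mustsanloumnamna.
Vowel harmony: no change.
Apply vowel deletion: mustsanloumnamna → mustsanlumnamna.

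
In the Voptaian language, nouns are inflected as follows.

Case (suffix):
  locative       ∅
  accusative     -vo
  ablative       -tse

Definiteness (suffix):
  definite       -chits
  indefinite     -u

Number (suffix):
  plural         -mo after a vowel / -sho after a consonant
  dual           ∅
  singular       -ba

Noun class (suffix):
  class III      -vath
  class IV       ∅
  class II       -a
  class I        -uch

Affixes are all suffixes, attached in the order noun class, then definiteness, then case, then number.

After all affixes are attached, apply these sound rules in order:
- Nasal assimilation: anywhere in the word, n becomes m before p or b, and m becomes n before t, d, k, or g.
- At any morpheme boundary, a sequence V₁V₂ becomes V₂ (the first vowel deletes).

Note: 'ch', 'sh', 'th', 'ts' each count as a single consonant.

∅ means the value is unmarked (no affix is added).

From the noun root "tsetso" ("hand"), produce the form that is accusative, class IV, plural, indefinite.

tsetsuvomo

noun class = class IV: zero marking, form stays tsetso.
Attach definiteness indefinite -u → tsetsou.
Attach case accusative -vo → tsetsouvo.
Attach number plural -mo (after vowel 'o') → tsetsouvomo.
Nasal assimilation: no change.
Apply vowel deletion: tsetsouvomo → tsetsuvomo.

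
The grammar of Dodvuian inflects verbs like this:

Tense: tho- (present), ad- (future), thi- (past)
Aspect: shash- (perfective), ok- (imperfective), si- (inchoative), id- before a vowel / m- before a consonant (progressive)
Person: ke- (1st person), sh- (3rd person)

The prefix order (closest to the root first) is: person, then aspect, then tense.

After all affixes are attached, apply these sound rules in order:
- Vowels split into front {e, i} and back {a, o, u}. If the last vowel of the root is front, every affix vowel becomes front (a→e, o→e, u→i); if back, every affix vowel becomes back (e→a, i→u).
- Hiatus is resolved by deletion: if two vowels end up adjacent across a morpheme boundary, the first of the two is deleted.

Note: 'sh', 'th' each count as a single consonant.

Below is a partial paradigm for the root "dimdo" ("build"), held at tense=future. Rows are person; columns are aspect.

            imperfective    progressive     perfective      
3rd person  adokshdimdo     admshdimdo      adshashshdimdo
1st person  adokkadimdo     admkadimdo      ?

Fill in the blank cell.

adshashkadimdo

Attach person 1st person ke- → kedimdo.
Attach aspect perfective shash- → shashkedimdo.
Attach tense future ad- → adshashkedimdo.
Apply vowel harmony: adshashkedimdo → adshashkadimdo.
Vowel deletion: no change.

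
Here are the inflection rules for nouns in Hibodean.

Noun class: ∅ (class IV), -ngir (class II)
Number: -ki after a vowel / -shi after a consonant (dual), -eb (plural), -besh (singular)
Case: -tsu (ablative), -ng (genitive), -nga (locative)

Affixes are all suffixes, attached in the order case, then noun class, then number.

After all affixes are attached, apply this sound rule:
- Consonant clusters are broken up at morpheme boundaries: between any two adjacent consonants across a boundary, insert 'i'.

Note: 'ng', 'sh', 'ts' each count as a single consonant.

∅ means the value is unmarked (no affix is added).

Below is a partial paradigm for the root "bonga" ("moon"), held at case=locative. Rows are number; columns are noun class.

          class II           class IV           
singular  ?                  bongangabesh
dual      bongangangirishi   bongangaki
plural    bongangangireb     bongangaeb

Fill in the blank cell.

Attach case locative -nga → bonganga.
Attach noun class class II -ngir → bongangangir.
Attach number singular -besh → bongangangirbesh.
Apply epenthesis: bongangangirbesh → bongangangiribesh.

bongangangiribesh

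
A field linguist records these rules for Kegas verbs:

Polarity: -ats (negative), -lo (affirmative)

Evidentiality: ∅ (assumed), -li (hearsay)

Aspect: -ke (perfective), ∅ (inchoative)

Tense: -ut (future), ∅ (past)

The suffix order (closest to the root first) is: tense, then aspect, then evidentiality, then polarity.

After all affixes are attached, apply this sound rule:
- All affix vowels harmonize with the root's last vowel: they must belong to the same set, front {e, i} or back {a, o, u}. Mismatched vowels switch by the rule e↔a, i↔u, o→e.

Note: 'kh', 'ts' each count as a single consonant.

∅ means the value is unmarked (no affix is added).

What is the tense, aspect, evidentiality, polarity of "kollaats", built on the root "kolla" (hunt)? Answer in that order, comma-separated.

past, inchoative, assumed, negative

Segment: kolla-ats.
tense: ∅ → past.
aspect: ∅ → inchoative.
evidentiality: ∅ → assumed.
polarity: -ats → negative.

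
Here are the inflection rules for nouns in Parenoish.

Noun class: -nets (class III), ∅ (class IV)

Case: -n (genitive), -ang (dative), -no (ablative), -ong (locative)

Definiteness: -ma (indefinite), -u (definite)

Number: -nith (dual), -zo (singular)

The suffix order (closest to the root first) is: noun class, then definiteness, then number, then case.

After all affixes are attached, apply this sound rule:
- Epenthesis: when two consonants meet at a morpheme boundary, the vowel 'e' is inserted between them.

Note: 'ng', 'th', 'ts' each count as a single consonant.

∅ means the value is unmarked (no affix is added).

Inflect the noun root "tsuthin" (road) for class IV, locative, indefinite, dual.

tsuthinemanithong

noun class = class IV: zero marking, form stays tsuthin.
Attach definiteness indefinite -ma → tsuthinma.
Attach number dual -nith → tsuthinmanith.
Attach case locative -ong → tsuthinmanithong.
Apply epenthesis: tsuthinmanithong → tsuthinemanithong.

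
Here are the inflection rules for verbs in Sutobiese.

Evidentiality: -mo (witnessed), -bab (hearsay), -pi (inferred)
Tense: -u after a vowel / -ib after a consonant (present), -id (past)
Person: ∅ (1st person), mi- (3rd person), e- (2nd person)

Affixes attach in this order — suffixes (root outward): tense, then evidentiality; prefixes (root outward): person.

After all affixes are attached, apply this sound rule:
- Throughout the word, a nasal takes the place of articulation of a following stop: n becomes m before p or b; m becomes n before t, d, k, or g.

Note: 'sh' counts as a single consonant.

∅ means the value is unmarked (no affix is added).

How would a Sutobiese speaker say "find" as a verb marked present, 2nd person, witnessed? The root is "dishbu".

edishbuumo

Attach tense present -u (after vowel 'u') → dishbuu.
Attach person 2nd person e- → edishbuu.
Attach evidentiality witnessed -mo → edishbuumo.
Nasal assimilation: no change.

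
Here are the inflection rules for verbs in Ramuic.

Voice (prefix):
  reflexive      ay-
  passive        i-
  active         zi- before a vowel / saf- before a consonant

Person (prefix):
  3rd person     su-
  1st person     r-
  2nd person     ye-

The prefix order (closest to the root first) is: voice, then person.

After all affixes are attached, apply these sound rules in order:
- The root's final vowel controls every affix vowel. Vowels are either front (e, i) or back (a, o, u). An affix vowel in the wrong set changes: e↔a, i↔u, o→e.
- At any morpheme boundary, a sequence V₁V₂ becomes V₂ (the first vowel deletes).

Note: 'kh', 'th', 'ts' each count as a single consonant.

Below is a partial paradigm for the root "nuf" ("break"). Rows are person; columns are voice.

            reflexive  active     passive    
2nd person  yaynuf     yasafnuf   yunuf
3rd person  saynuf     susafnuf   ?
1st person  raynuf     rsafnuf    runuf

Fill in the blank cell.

sunuf

Attach voice passive i- → inuf.
Attach person 3rd person su- → suinuf.
Apply vowel harmony: suinuf → suunuf.
Apply vowel deletion: suunuf → sunuf.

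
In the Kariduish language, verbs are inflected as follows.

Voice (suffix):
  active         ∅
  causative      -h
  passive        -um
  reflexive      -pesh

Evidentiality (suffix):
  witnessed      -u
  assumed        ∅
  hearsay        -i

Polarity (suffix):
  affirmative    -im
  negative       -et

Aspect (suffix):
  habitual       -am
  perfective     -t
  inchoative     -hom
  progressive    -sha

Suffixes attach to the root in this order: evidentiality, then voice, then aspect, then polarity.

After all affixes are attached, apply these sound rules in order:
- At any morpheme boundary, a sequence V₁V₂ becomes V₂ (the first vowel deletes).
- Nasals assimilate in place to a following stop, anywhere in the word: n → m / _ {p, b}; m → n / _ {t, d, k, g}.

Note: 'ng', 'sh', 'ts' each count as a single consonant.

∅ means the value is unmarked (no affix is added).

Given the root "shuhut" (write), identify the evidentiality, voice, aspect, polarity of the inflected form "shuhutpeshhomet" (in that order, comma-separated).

assumed, reflexive, inchoative, negative

Segment: shuhut-pesh-hom-et.
evidentiality: ∅ → assumed.
voice: -pesh → reflexive.
aspect: -hom → inchoative.
polarity: -et → negative.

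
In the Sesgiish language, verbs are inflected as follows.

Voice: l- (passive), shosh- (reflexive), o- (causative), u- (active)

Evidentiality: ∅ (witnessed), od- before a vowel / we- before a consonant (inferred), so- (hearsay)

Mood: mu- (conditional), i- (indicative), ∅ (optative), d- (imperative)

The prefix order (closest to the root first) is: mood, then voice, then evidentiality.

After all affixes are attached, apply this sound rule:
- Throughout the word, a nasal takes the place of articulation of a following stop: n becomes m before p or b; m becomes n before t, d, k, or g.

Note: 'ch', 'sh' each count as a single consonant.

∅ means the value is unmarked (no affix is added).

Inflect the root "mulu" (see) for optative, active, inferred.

mood = optative: zero marking, form stays mulu.
Attach voice active u- → umulu.
Attach evidentiality inferred od- (before vowel 'u') → odumulu.
Nasal assimilation: no change.

odumulu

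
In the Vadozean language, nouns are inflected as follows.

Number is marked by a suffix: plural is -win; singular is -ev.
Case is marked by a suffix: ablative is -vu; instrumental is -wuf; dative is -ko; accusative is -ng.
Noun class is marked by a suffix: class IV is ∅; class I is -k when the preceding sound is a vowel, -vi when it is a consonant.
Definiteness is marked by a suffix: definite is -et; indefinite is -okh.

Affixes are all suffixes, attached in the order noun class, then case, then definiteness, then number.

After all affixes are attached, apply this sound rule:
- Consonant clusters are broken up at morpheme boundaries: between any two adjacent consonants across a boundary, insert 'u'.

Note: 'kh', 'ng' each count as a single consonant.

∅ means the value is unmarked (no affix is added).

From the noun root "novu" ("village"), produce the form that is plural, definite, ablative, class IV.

novuvuetuwin

noun class = class IV: zero marking, form stays novu.
Attach case ablative -vu → novuvu.
Attach definiteness definite -et → novuvuet.
Attach number plural -win → novuvuetwin.
Apply epenthesis: novuvuetwin → novuvuetuwin.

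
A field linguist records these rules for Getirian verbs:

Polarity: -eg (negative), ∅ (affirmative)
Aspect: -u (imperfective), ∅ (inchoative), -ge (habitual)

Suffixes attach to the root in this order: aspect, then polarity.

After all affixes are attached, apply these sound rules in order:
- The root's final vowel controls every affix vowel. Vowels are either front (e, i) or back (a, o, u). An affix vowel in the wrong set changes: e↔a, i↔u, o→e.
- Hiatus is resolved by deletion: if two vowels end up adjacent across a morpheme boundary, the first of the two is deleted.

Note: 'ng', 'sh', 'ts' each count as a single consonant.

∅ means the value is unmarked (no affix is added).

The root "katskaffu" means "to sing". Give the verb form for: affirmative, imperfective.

Attach aspect imperfective -u → katskaffuu.
polarity = affirmative: zero marking, form stays katskaffuu.
Vowel harmony: no change.
Apply vowel deletion: katskaffuu → katskaffu.

katskaffu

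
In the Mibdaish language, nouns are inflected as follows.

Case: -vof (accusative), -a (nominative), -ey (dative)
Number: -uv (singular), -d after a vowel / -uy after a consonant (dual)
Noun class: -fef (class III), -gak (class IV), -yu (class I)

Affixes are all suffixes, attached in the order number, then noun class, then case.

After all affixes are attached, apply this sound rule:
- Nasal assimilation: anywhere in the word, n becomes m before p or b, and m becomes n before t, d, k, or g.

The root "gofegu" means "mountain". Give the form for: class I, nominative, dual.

gofegudyua

Attach number dual -d (after vowel 'u') → gofegud.
Attach noun class class I -yu → gofegudyu.
Attach case nominative -a → gofegudyua.
Nasal assimilation: no change.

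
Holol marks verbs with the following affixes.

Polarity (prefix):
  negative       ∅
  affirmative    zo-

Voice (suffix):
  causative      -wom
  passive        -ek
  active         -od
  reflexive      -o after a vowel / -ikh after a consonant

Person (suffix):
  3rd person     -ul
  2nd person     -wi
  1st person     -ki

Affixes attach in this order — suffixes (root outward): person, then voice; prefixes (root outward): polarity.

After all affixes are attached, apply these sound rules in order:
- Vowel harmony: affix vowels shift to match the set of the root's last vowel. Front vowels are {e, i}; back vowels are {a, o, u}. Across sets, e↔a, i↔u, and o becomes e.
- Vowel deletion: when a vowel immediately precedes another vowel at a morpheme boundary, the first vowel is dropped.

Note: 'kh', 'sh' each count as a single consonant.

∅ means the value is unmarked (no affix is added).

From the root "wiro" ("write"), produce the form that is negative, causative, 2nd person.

wirowuwom

Attach person 2nd person -wi → wirowi.
Attach voice causative -wom → wirowiwom.
polarity = negative: zero marking, form stays wirowiwom.
Apply vowel harmony: wirowiwom → wirowuwom.
Vowel deletion: no change.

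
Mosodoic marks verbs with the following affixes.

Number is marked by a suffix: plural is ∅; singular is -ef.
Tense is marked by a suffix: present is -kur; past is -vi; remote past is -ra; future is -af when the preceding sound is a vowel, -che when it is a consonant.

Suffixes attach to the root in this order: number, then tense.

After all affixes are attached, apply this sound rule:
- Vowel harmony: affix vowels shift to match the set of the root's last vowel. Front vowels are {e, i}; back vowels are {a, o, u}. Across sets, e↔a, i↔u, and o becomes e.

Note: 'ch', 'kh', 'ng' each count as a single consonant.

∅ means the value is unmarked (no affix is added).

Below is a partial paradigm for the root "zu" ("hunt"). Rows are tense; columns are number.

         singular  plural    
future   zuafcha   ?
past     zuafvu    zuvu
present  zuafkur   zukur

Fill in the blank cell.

zuaf

number = plural: zero marking, form stays zu.
Attach tense future -af (after vowel 'u') → zuaf.
Vowel harmony: no change.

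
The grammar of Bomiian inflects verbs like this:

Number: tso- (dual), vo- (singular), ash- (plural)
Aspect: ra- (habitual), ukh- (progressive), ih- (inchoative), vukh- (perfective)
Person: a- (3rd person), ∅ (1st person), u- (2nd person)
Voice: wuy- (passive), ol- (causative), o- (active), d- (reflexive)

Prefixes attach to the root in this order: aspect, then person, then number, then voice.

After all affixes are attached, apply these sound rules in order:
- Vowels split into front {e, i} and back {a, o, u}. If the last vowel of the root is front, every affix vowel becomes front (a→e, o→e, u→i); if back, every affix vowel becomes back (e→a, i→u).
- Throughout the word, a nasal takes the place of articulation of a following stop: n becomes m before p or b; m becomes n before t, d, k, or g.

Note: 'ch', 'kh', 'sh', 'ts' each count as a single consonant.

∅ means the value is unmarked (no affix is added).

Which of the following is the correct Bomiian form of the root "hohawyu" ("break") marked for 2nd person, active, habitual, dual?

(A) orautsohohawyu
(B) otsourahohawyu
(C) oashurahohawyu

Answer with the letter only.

B

Attach aspect habitual ra- → rahohawyu.
Attach person 2nd person u- → urahohawyu.
Attach number dual tso- → tsourahohawyu.
Attach voice active o- → otsourahohawyu.
Vowel harmony: no change.
Nasal assimilation: no change.
So the correct form is otsourahohawyu, option (B).
(A) orautsohohawyu is wrong: it has the affixes in the wrong order.
(C) oashurahohawyu is wrong: it uses plural instead of dual for number.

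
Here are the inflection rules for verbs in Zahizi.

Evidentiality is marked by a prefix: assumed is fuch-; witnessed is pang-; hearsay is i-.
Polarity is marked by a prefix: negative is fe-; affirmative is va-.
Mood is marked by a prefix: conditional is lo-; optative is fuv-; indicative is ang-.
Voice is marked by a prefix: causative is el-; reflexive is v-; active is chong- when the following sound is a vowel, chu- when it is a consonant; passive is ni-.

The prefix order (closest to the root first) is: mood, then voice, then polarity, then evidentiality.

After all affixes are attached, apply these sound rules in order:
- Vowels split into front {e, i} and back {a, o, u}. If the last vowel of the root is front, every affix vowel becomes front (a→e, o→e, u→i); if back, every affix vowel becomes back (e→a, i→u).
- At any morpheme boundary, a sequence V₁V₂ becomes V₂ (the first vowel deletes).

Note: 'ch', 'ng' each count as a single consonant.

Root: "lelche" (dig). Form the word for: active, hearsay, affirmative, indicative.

ivechengenglelche

Attach mood indicative ang- → anglelche.
Attach voice active chong- (before vowel 'a') → chonganglelche.
Attach polarity affirmative va- → vachonganglelche.
Attach evidentiality hearsay i- → ivachonganglelche.
Apply vowel harmony: ivachonganglelche → ivechengenglelche.
Vowel deletion: no change.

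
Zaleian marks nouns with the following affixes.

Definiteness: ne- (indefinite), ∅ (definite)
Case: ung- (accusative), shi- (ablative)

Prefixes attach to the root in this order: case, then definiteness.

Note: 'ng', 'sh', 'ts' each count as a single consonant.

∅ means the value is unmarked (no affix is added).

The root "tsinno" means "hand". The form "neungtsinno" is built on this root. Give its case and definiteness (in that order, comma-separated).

accusative, indefinite

Segment: ne-ung-tsinno.
case: ung- → accusative.
definiteness: ne- → indefinite.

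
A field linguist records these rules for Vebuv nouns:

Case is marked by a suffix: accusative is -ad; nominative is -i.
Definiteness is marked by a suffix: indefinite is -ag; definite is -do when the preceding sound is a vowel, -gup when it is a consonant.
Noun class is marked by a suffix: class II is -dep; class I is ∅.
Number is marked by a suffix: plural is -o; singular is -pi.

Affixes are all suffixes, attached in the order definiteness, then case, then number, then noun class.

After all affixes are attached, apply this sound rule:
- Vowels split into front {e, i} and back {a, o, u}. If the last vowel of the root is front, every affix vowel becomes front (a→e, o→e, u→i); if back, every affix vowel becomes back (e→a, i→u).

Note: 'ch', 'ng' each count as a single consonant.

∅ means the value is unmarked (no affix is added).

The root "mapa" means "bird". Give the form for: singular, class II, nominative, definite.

mapadoupudap

Attach definiteness definite -do (after vowel 'a') → mapado.
Attach case nominative -i → mapadoi.
Attach number singular -pi → mapadoipi.
Attach noun class class II -dep → mapadoipidep.
Apply vowel harmony: mapadoipidep → mapadoupudap.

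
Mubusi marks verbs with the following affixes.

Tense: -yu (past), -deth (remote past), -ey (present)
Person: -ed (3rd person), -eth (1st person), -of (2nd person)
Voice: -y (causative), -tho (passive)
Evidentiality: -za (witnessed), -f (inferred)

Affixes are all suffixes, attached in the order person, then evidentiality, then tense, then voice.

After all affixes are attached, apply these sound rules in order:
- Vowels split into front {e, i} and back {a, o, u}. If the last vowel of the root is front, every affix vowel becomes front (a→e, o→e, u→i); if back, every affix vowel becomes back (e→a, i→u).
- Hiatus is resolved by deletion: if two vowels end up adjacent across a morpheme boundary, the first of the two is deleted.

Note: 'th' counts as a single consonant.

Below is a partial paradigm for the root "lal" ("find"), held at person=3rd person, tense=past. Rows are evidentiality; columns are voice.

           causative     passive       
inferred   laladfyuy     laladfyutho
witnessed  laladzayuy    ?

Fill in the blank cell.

Attach person 3rd person -ed → laled.
Attach evidentiality witnessed -za → laledza.
Attach tense past -yu → laledzayu.
Attach voice passive -tho → laledzayutho.
Apply vowel harmony: laledzayutho → laladzayutho.
Vowel deletion: no change.

laladzayutho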